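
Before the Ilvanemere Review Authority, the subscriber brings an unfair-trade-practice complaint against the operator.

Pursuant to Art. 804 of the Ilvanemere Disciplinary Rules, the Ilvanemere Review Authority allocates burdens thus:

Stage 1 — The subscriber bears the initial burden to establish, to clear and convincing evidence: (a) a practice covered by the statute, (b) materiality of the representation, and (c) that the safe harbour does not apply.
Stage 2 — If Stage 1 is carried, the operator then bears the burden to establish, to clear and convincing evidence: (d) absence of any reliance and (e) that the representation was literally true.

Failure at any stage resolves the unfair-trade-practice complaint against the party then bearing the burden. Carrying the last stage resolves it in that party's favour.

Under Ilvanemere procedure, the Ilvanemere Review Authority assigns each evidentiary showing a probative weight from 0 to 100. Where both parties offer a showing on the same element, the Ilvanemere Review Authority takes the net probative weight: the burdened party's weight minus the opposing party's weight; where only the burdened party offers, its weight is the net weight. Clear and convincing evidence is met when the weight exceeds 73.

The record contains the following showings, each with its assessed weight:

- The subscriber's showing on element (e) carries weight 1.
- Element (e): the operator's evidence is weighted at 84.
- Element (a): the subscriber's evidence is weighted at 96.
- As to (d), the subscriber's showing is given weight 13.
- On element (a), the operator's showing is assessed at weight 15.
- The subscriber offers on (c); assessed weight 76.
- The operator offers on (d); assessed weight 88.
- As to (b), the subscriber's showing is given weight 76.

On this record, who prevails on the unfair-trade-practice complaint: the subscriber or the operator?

operator

At Stage 1 the subscriber must meet clear and convincing evidence (weight exceeds 73): on (a) the weight is 96 less the opposing 15 gives net 81, which does exceed 73, so (a) meets the standard; on (b) the weight is 76, which does exceed 73, so (b) meets the standard; on (c) the weight is 76, which does exceed 73, so (c) meets the standard.
  The subscriber carries Stage 1; the operator now bears the burden.
At Stage 2 the operator must meet clear and convincing evidence (weight exceeds 73): on (d) the weight is 88 less the opposing 13 gives net 75, > 73, so (d) meets the standard; on (e) the weight is 84 less the opposing 1 gives net 83, which does exceed 73, so (e) meets the standard.
  All elements met at the final stage.
With every stage satisfied, the operator prevails.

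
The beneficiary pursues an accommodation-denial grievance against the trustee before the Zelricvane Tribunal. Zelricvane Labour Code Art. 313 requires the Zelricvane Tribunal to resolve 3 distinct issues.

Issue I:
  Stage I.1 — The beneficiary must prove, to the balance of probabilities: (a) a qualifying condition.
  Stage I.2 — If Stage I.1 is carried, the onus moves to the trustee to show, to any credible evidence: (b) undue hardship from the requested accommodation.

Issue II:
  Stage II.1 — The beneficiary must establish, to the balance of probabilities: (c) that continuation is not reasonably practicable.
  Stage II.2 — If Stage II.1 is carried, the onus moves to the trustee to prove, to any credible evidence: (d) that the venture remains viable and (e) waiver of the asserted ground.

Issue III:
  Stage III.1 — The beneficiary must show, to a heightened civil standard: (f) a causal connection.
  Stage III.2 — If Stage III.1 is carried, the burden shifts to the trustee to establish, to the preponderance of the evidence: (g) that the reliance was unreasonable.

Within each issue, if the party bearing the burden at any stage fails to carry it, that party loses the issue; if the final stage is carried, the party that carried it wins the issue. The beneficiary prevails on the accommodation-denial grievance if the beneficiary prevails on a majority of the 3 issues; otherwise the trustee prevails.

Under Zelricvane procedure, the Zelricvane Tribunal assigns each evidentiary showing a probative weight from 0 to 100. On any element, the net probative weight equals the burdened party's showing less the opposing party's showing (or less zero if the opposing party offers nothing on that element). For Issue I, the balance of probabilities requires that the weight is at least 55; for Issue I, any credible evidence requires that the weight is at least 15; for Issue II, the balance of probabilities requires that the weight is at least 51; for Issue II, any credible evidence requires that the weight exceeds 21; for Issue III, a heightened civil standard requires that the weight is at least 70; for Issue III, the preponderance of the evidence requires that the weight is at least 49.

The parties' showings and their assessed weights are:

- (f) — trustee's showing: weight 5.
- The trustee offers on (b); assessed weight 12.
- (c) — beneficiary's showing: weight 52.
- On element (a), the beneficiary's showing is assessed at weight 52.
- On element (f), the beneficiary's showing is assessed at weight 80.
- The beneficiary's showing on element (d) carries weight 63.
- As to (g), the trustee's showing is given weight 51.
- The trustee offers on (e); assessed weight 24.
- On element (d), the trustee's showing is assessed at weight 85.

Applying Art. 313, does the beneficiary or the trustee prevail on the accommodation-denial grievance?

— Issue I —
At Stage I.1 the beneficiary must meet the balance of probabilities (weight is at least 55): on (a) the weight is 52, which does not reach 55, so (a) does not meet the standard.
  The beneficiary does not carry Stage I.1.
The trustee prevails on this issue.
— Issue II —
At Stage II.1 the beneficiary must meet the balance of probabilities (weight is at least 51): on (c) the weight is 52, which does reach 51, so (c) meets the standard.
  Stage II.1 is satisfied; the onus moves to the trustee.
At Stage II.2 the trustee must meet any credible evidence (weight exceeds 21): on (d) the weight is 85 less the opposing 63 gives net 22, which does exceed 21, so (d) meets the standard; on (e) the weight is 24, which does exceed 21, so (e) meets the standard.
  Stage II.2 carried; the final stage is satisfied.
Every stage carried; the trustee prevails on this issue.
— Issue III —
Stage III.1 (beneficiary, a heightened civil standard, weight is at least 70): (f) net 80−5=75 ≥ 70 — meets.
  All elements met. The burden passes to the trustee.
Stage III.2 (trustee, the preponderance of the evidence, weight is at least 49): (g) 51 ≥ 49 — meets.
  Stage III.2 carried; the final stage is satisfied.
With every stage satisfied, the trustee prevails on this issue.
Per-issue: Issue I → trustee; Issue II → trustee; Issue III → trustee. The beneficiary must prevail on a majority of issues; overall, the trustee prevails.

trustee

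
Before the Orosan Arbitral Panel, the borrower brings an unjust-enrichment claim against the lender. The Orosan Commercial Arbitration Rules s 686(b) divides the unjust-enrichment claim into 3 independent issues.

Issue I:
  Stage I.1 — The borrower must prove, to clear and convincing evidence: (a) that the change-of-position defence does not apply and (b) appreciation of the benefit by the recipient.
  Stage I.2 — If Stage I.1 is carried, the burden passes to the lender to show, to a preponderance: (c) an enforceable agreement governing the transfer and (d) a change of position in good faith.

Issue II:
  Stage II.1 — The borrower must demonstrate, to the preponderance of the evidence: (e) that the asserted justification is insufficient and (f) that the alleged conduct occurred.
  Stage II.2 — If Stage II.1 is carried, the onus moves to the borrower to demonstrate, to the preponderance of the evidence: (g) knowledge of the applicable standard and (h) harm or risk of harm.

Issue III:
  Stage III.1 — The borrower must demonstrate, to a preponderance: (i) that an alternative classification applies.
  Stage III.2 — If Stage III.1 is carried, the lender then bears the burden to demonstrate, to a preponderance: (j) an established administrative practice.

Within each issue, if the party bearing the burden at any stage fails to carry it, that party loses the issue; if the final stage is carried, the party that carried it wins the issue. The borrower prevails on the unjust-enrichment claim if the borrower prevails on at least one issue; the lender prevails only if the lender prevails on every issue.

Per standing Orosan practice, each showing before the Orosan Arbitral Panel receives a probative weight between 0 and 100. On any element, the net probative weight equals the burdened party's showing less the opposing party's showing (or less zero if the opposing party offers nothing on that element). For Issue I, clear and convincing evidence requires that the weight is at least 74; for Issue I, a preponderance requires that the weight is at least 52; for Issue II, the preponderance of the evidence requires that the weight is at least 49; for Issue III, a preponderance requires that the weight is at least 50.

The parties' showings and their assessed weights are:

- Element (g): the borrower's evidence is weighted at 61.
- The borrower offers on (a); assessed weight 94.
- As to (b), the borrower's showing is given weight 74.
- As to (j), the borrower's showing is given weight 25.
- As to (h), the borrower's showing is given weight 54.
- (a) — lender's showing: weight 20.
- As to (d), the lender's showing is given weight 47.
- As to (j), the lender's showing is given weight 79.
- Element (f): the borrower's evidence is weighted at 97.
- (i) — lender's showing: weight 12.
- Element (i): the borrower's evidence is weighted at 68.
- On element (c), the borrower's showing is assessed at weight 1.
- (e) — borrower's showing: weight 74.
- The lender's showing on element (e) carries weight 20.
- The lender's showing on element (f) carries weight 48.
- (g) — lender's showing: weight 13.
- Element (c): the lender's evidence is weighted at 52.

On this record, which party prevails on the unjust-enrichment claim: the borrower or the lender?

borrower

— Issue I —
Stage I.1 — burden on borrower; standard: clear and convincing evidence (weight is at least 74).
    (a): 94 − 20 = 74 ≥ 74 [met]
    (b): 74 ≥ 74 [met]
  All elements met. The burden passes to the lender.
Stage I.2 — burden on lender; standard: a preponderance (weight is at least 52).
    (c): 52 − 1 = 51 < 52 [not met]
    (d): 47 < 52 [not met]
  The lender does not carry Stage I.2.
The borrower prevails on this issue.
— Issue II —
Stage II.1 — burden on borrower; standard: the preponderance of the evidence (weight is at least 49).
    (e): 74 − 20 = 54 ≥ 49 [met]
    (f): 97 − 48 = 49 ≥ 49 [met]
  All elements met. The borrower retains the burden for Stage II.2.
Stage II.2 — burden on borrower; standard: the preponderance of the evidence (weight is at least 49).
    (g): 61 − 13 = 48 < 49 [not met]
    (h): 54 ≥ 49 [met]
  The borrower does not carry Stage II.2.
The analysis ends at Stage II.2; the lender prevails on this issue.
— Issue III —
At Stage III.1 the borrower must meet a preponderance (weight is at least 50): on (i) the weight is 68 less the opposing 12 gives net 56, ≥ 50, so (i) meets the standard.
  The borrower carries Stage III.1; the lender now bears the burden.
At Stage III.2 the lender must meet a preponderance (weight is at least 50): on (j) the weight is 79 less the opposing 25 gives net 54, ≥ 50, so (j) meets the standard.
  All elements met at the final stage.
Every stage carried; the lender prevails on this issue.
Per-issue: Issue I → borrower; Issue II → lender; Issue III → lender. The borrower must prevail on at least one issue; overall, the borrower prevails.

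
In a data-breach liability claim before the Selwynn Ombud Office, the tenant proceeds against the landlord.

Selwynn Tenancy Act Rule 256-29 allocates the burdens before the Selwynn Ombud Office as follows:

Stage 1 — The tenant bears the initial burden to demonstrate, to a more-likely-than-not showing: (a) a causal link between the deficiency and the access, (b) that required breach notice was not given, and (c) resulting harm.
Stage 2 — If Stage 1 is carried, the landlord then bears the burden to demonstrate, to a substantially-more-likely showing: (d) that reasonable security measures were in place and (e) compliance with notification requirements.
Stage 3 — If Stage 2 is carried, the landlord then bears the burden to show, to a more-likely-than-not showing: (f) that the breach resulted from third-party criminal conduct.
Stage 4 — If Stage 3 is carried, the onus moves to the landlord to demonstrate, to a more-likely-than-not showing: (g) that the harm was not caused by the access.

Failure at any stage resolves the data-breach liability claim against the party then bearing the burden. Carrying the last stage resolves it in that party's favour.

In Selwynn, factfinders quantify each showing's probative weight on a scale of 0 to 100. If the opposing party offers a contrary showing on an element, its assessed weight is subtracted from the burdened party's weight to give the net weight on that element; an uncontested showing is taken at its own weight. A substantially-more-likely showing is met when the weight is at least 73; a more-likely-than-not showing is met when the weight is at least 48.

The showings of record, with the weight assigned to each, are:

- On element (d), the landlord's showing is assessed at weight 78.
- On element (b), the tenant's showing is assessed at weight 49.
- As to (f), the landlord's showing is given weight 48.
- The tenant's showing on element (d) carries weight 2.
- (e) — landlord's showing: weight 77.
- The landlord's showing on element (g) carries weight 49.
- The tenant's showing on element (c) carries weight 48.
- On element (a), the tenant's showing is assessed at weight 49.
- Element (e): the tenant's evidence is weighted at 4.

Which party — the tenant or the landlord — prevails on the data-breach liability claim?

landlord

Stage 1 — burden on tenant; standard: a more-likely-than-not showing (weight is at least 48).
    (a): 49 ≥ 48 [met]
    (b): 49 ≥ 48 [met]
    (c): 48 ≥ 48 [met]
  Stage 1 is satisfied; the onus moves to the landlord.
Stage 2 — burden on landlord; standard: a substantially-more-likely showing (weight is at least 73).
    (d): 78 − 2 = 76 ≥ 73 [met]
    (e): 77 − 4 = 73 ≥ 73 [met]
  Stage 2 carried; the burden remains with the landlord.
Stage 3 — burden on landlord; standard: a more-likely-than-not showing (weight is at least 48).
    (f): 48 ≥ 48 [met]
  Stage 3 is satisfied; the landlord continues to bear the burden.
Stage 4 — burden on landlord; standard: a more-likely-than-not showing (weight is at least 48).
    (g): 49 ≥ 48 [met]
  All elements met at the final stage.
Every stage carried; the landlord prevails.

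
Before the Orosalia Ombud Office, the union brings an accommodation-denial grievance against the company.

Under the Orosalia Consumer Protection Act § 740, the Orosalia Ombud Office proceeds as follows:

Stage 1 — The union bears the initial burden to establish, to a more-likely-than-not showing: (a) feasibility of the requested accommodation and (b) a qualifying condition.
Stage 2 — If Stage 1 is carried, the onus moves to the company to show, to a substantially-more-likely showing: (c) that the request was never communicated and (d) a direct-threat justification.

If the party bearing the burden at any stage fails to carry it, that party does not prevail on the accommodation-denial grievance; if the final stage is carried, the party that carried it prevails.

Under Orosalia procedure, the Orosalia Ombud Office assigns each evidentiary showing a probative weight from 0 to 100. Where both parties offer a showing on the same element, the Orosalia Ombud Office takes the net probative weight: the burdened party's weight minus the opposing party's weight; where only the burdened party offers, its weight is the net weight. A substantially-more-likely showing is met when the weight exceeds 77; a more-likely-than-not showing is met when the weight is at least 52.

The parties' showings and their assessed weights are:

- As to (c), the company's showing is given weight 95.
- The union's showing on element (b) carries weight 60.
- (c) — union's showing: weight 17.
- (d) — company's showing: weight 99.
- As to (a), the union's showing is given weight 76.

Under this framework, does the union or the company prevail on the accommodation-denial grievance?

At Stage 1 the union must meet a more-likely-than-not showing (weight is at least 52): on (a) the weight is 76, ≥ 52, so (a) meets the standard; on (b) the weight is 60, which does reach 52, so (b) meets the standard.
  The union carries Stage 1; the company now bears the burden.
At Stage 2 the company must meet a substantially-more-likely showing (weight exceeds 77): on (c) the weight is 95 less the opposing 17 gives net 78, which does exceed 77, so (c) meets the standard; on (d) the weight is 99, > 77, so (d) meets the standard.
  Stage 2 carried; the final stage is satisfied.
All stages carried — the company prevails.

company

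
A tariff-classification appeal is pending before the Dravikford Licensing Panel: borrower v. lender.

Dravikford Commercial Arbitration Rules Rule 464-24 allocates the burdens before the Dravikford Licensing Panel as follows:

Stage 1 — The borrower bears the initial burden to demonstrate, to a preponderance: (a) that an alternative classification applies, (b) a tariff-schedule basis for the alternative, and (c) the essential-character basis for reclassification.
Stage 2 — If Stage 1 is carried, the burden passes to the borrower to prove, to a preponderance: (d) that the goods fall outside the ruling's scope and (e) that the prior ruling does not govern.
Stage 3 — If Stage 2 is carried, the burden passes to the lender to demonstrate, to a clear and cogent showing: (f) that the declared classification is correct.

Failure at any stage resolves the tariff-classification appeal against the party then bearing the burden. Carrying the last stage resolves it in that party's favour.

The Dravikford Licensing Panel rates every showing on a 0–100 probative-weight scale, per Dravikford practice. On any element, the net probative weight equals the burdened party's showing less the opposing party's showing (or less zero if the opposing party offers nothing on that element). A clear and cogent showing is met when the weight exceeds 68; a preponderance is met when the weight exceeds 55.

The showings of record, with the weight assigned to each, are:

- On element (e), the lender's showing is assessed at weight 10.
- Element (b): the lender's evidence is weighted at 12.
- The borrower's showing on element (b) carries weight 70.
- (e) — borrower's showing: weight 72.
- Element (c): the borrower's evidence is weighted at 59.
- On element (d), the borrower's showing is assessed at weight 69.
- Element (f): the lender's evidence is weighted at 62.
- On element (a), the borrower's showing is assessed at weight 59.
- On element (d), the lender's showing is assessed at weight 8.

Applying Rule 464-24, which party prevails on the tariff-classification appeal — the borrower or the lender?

borrower

At Stage 1 the borrower must meet a preponderance (weight exceeds 55): on (a) the weight is 59, > 55, so (a) meets the standard; on (b) the weight is 70 less the opposing 12 gives net 58, which does exceed 55, so (b) meets the standard; on (c) the weight is 59, > 55, so (c) meets the standard.
  All elements met. The borrower retains the burden for Stage 2.
At Stage 2 the borrower must meet a preponderance (weight exceeds 55): on (d) the weight is 69 less the opposing 8 gives net 61, which does exceed 55, so (d) meets the standard; on (e) the weight is 72 less the opposing 10 gives net 62, which does exceed 55, so (e) meets the standard.
  Stage 2 carried; the burden shifts to the lender.
At Stage 3 the lender must meet a clear and cogent showing (weight exceeds 68): on (f) the weight is 62, which does not exceed 68, so (f) does not meet the standard.
  Stage 3 not carried; the lender fails its burden.
So the borrower prevails.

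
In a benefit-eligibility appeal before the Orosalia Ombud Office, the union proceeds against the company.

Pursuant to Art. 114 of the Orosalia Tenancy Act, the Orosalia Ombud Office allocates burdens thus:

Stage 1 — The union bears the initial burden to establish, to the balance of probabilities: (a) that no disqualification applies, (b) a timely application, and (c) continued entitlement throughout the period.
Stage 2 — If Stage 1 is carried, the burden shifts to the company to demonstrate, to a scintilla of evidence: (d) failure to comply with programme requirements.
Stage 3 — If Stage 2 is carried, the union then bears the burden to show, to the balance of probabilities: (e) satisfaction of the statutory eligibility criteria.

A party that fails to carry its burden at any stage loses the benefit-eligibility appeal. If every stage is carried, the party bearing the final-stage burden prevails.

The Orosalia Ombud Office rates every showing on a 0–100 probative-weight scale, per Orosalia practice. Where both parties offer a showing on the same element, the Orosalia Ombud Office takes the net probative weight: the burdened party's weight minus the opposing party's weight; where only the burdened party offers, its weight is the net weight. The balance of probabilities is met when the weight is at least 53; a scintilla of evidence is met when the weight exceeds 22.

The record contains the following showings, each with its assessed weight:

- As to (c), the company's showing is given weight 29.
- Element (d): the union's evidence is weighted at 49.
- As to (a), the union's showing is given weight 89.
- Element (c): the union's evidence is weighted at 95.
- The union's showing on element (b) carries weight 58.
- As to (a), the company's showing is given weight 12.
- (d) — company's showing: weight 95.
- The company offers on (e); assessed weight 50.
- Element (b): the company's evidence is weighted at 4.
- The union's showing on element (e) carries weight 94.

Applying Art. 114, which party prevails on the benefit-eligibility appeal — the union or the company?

company

At Stage 1 the union must meet the balance of probabilities (weight is at least 53): on (a) the weight is 89 less the opposing 12 gives net 77, which does reach 53, so (a) meets the standard; on (b) the weight is 58 less the opposing 4 gives net 54, which does reach 53, so (b) meets the standard; on (c) the weight is 95 less the opposing 29 gives net 66, which does reach 53, so (c) meets the standard.
  The union carries Stage 1; the company now bears the burden.
At Stage 2 the company must meet a scintilla of evidence (weight exceeds 22): on (d) the weight is 95 less the opposing 49 gives net 46, > 22, so (d) meets the standard.
  Stage 2 is satisfied; the onus moves to the union.
At Stage 3 the union must meet the balance of probabilities (weight is at least 53): on (e) the weight is 94 less the opposing 50 gives net 44, < 53, so (e) does not meet the standard.
  Stage 3 not carried; the union fails its burden.
The company prevails.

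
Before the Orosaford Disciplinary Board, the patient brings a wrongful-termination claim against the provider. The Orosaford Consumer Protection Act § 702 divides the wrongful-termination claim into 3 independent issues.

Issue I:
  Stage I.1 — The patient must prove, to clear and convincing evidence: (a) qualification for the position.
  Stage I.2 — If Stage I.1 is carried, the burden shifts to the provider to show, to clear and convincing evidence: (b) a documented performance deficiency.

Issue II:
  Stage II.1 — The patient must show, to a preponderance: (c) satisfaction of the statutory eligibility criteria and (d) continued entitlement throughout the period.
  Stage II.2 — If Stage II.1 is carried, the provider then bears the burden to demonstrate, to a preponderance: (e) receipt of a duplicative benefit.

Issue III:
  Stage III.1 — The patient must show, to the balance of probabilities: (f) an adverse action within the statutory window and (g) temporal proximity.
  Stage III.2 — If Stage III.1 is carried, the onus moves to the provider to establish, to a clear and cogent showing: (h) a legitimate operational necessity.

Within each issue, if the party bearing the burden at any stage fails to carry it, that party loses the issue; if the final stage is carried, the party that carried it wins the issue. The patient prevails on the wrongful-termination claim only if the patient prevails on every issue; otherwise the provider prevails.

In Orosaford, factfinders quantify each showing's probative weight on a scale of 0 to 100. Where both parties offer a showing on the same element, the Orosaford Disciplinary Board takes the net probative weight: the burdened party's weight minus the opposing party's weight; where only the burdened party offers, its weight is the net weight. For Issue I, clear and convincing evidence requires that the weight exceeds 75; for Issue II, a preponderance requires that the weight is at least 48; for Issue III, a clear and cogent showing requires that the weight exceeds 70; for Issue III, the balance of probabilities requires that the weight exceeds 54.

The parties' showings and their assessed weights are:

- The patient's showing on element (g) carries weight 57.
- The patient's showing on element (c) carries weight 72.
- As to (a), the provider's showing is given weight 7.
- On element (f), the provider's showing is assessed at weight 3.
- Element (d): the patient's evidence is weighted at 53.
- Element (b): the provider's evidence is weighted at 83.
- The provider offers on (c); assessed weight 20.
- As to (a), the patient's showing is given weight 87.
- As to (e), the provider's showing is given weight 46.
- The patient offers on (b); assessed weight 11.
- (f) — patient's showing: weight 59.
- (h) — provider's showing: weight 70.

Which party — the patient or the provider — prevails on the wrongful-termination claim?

patient

— Issue I —
Stage I.1 — burden on patient; standard: clear and convincing evidence (weight exceeds 75).
    (a): 87 − 7 = 80 > 75 [met]
  The patient carries Stage I.1; the provider now bears the burden.
Stage I.2 — burden on provider; standard: clear and convincing evidence (weight exceeds 75).
    (b): 83 − 11 = 72 ≤ 75 [not met]
  The provider does not carry Stage I.2.
The patient prevails on this issue.
— Issue II —
Stage II.1 (patient, a preponderance, weight is at least 48): (c) net 72−20=52 ≥ 48 — meets; (d) 53 ≥ 48 — meets.
  The patient carries Stage II.1; the provider now bears the burden.
Stage II.2 (provider, a preponderance, weight is at least 48): (e) 46 < 48 — fails.
  The provider does not carry Stage II.2.
So the patient prevails on this issue.
— Issue III —
Stage III.1 — burden on patient; standard: the balance of probabilities (weight exceeds 54).
    (f): 59 − 3 = 56 > 54 [met]
    (g): 57 > 54 [met]
  Stage III.1 carried; the burden shifts to the provider.
Stage III.2 — burden on provider; standard: a clear and cogent showing (weight exceeds 70).
    (h): 70 ≤ 70 [not met]
  Stage III.2 not carried; the provider fails its burden.
The patient prevails on this issue.
Per-issue: Issue I → patient; Issue II → patient; Issue III → patient. The patient must prevail on every issue; overall, the patient prevails.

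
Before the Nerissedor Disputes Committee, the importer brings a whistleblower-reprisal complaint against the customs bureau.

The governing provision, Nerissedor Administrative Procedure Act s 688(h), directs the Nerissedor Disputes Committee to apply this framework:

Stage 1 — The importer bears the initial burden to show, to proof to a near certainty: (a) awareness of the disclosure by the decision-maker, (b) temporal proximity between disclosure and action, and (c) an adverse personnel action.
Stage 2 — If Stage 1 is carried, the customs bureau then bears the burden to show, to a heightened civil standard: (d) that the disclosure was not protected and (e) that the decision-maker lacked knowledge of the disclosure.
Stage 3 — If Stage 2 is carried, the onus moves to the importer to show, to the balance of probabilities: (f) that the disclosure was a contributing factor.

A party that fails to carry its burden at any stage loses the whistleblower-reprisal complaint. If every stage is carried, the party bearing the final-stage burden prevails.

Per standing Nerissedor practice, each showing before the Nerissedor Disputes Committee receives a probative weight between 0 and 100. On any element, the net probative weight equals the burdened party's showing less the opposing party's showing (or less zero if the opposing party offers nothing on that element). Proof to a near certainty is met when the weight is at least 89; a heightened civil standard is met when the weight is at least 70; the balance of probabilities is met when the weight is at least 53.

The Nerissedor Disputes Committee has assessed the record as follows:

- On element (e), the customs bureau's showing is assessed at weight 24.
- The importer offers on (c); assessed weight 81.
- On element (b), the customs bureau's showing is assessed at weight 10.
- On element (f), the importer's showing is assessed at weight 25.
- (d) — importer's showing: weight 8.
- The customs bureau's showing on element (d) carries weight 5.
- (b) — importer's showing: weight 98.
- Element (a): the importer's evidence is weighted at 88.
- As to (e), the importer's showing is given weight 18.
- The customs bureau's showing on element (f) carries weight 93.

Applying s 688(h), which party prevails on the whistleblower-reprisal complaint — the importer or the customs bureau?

Stage 1 — burden on importer; standard: proof to a near certainty (weight is at least 89).
    (a): 88 < 89 [not met]
    (b): 98 − 10 = 88 < 89 [not met]
    (c): 81 < 89 [not met]
  Stage 1 not carried; the importer fails its burden.
The analysis ends at Stage 1; the customs bureau prevails.

customs bureau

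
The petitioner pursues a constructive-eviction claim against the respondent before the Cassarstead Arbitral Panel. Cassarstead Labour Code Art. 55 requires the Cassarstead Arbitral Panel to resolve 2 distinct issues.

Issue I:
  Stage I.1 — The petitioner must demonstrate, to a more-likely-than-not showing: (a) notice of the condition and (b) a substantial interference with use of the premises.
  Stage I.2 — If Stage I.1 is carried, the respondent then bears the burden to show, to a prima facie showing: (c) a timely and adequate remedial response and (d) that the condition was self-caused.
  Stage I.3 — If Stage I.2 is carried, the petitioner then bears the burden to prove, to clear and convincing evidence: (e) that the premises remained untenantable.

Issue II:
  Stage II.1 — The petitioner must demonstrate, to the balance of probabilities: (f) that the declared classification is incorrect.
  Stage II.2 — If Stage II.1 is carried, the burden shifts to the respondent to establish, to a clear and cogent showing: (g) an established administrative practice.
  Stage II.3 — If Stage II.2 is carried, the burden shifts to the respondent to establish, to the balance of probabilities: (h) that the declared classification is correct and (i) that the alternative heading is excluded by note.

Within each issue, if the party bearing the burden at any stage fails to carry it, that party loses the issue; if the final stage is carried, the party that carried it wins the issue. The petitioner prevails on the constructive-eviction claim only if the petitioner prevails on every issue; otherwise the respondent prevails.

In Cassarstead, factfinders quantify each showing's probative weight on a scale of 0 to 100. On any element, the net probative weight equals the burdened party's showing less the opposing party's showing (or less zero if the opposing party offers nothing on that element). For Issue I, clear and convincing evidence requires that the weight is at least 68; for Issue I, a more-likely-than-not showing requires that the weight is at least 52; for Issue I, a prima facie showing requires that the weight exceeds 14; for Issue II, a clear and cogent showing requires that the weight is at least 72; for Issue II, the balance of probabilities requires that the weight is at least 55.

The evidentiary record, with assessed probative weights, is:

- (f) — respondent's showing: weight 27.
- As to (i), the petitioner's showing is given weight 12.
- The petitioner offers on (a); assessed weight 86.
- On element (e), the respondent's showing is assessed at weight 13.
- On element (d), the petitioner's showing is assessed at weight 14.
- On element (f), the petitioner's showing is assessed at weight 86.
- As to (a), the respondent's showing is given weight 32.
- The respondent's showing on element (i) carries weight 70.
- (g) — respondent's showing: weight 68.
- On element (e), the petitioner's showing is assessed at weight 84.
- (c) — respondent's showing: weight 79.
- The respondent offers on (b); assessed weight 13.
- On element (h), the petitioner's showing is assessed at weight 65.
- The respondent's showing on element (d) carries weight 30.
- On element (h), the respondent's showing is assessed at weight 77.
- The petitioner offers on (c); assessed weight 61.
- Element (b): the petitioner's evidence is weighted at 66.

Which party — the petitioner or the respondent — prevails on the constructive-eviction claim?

petitioner

— Issue I —
Stage I.1 (petitioner, a more-likely-than-not showing, weight is at least 52): (a) net 86−32=54 ≥ 52 — meets; (b) net 66−13=53 ≥ 52 — meets.
  All elements met. The burden passes to the respondent.
Stage I.2 (respondent, a prima facie showing, weight exceeds 14): (c) net 79−61=18 > 14 — meets; (d) net 30−14=16 > 14 — meets.
  Stage I.2 is satisfied; the onus moves to the petitioner.
Stage I.3 (petitioner, clear and convincing evidence, weight is at least 68): (e) net 84−13=71 ≥ 68 — meets.
  Stage I.3 carried; the final stage is satisfied.
All stages carried — the petitioner prevails on this issue.
— Issue II —
Stage II.1 — burden on petitioner; standard: the balance of probabilities (weight is at least 55).
    (f): 86 − 27 = 59 ≥ 55 [met]
  The petitioner carries Stage II.1; the respondent now bears the burden.
Stage II.2 — burden on respondent; standard: a clear and cogent showing (weight is at least 72).
    (g): 68 < 72 [not met]
  Not every element is met, so the respondent fails to carry Stage II.2.
The petitioner prevails on this issue.
Per-issue: Issue I → petitioner; Issue II → petitioner. The petitioner must prevail on every issue; overall, the petitioner prevails.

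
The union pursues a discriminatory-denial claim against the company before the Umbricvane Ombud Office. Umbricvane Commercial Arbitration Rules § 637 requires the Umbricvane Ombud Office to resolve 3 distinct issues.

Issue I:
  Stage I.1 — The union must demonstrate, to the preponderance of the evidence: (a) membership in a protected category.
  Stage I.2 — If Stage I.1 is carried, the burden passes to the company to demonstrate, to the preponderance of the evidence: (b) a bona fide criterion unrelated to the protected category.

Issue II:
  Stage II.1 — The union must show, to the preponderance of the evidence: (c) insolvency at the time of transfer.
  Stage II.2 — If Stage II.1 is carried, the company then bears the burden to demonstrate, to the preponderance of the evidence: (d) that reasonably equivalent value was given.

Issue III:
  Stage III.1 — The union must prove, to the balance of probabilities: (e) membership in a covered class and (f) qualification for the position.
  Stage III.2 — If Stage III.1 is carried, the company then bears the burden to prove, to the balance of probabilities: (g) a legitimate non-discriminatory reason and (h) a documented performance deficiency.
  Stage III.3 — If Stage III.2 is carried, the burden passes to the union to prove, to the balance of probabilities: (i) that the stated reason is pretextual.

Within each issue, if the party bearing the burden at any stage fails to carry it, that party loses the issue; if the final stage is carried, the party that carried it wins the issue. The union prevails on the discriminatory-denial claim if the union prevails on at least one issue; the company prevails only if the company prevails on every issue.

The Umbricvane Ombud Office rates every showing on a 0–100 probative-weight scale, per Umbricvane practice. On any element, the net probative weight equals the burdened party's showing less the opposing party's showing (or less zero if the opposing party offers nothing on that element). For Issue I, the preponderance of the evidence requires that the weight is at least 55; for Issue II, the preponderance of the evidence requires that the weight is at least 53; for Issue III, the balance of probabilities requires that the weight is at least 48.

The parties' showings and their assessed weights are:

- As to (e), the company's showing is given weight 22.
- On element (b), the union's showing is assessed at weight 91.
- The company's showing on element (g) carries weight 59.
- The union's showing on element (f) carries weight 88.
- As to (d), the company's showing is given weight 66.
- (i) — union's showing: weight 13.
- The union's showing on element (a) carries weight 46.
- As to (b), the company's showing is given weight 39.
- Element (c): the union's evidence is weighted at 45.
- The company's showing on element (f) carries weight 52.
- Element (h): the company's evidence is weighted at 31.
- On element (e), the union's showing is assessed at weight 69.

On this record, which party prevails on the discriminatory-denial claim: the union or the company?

company

— Issue I —
Stage I.1 — burden on union; standard: the preponderance of the evidence (weight is at least 55).
    (a): 46 < 55 [not met]
  Stage I.1 not carried; the union fails its burden.
The company prevails on this issue.
— Issue II —
Stage II.1 — burden on union; standard: the preponderance of the evidence (weight is at least 53).
    (c): 45 < 53 [not met]
  The union does not carry Stage II.1.
The company prevails on this issue.
— Issue III —
Stage III.1 (union, the balance of probabilities, weight is at least 48): (e) net 69−22=47 < 48 — fails; (f) net 88−52=36 < 48 — fails.
  The union does not carry Stage III.1.
The analysis ends at Stage III.1; the company prevails on this issue.
Per-issue: Issue I → company; Issue II → company; Issue III → company. The union must prevail on at least one issue; overall, the company prevails.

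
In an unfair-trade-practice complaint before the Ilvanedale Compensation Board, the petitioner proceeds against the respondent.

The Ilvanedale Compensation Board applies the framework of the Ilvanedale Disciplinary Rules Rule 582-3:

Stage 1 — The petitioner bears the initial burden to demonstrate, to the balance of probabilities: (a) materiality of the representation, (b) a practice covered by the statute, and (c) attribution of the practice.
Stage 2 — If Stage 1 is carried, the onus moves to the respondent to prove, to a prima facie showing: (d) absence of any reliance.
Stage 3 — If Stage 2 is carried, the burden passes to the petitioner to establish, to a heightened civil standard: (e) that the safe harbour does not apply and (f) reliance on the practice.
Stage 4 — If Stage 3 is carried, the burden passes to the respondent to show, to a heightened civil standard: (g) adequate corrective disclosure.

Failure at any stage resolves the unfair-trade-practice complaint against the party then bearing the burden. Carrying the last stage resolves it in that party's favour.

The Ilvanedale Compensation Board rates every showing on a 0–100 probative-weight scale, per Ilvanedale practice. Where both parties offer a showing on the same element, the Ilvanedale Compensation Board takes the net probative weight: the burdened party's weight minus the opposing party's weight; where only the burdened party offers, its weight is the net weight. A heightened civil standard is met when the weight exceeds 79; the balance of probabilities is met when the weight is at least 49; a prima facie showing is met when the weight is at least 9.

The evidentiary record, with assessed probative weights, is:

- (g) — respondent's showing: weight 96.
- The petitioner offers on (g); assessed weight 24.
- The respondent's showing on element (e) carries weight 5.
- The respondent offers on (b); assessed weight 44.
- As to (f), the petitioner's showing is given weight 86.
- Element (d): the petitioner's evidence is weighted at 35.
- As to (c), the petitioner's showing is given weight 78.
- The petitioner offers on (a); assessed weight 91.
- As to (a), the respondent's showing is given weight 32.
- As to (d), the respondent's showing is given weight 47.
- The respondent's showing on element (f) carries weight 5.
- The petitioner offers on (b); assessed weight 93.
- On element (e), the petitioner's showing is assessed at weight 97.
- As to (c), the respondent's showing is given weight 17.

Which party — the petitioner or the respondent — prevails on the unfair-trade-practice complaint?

petitioner

Stage 1 (petitioner, the balance of probabilities, weight is at least 49): (a) net 91−32=59 ≥ 49 — meets; (b) net 93−44=49 ≥ 49 — meets; (c) net 78−17=61 ≥ 49 — meets.
  Stage 1 is satisfied; the onus moves to the respondent.
Stage 2 (respondent, a prima facie showing, weight is at least 9): (d) net 47−35=12 ≥ 9 — meets.
  The respondent carries Stage 2; the petitioner now bears the burden.
Stage 3 (petitioner, a heightened civil standard, weight exceeds 79): (e) net 97−5=92 > 79 — meets; (f) net 86−5=81 > 79 — meets.
  All elements met. The burden passes to the respondent.
Stage 4 (respondent, a heightened civil standard, weight exceeds 79): (g) net 96−24=72 ≤ 79 — fails.
  Not every element is met, so the respondent fails to carry Stage 4.
So the petitioner prevails.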